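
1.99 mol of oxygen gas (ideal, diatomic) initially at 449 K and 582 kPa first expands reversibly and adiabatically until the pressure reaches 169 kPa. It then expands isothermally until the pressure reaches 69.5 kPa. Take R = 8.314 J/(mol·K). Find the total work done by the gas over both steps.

10200 J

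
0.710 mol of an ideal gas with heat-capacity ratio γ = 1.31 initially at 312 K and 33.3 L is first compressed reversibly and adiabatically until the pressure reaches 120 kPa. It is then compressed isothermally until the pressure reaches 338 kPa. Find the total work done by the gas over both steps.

P₁ = nRT₁/V₁ = 0.710×8.314×312/33.3 = 55.3 kPa.
Step 1 — Adiabatic: T₂/T₁ = (P₂/P₁)^((γ−1)/γ) ⇒ T₂ = 312×(2.17)^0.237 = 375 K; V₂ = 18.4 L.
ΔU = nCvΔT = 0.710×26.8×(375−312) = 1200 J.
Q = 0 for an adiabatic process, so W = −ΔU = -1200 J.
State after step 1: P = 120 kPa, V = 18.4 L, T = 375 K.
Step 2 — Isothermal: T stays 375 K; PV = const ⇒ V₂ = 6.55 L, P₂ = 338 kPa.
ΔU = 0 (ideal gas, T constant).
W = nRT ln(V₂/V₁) = 0.710×8.314×375×ln(0.355) = -2290 J.
Q = ΔU + W = -2290 J.
Net over both steps: W = -3490 J, Q = -2290 J, ΔU = 1200 J.

-3490 J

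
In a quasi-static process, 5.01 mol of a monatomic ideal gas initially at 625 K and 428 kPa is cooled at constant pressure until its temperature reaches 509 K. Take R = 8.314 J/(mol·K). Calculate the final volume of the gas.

V₁ = nRT₁/P₁ = 5.01×8.314×625/428 = 60.8 L.
Isobaric: P stays 428 kPa; V/T = const ⇒ T₂ = 509 K, V₂ = 49.5 L.

49.5 L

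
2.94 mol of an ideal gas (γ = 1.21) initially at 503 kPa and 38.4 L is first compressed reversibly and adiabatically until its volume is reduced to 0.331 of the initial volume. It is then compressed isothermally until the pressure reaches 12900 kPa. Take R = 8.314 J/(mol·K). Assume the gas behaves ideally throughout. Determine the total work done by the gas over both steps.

-70500 J

T₁ = P₁V₁/(nR) = 503×38.4/(2.94×8.314) = 790 K.
Step 1 — Adiabatic: TV^(γ−1) = const ⇒ T₂ = 790×(3.02)^0.210 = 997 K; PV^γ = const ⇒ P₂ = 1920 kPa.
ΔU = nCvΔT = 2.94×39.6×(997−790) = 24000 J.
Q = 0 for an adiabatic process, so W = −ΔU = -24000 J.
State after step 1: P = 1920 kPa, V = 12.7 L, T = 997 K.
Step 2 — Isothermal: T stays 997 K; PV = const ⇒ V₂ = 1.89 L, P₂ = 12900 kPa.
ΔU = 0 (ideal gas, T constant).
W = nRT ln(V₂/V₁) = 2.94×8.314×997×ln(0.149) = -46500 J.
Q = ΔU + W = -46500 J.
Net over both steps: W = -70500 J, Q = -46500 J, ΔU = 24000 J.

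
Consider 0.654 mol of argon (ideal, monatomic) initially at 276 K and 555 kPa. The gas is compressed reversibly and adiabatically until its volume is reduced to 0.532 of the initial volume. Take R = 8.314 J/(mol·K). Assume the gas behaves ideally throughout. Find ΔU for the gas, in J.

1180 J

V₁ = nRT₁/P₁ = 0.654×8.314×276/555 = 2.70 L.
Adiabatic: TV^(γ−1) = const ⇒ T₂ = 276×(1.88)^0.667 = 420 K; PV^γ = const ⇒ P₂ = 1590 kPa.
For an ideal gas ΔU = nCvΔT with Cv = (3/2)R = 12.5 J/(mol·K).
ΔU = 0.654×12.5×(420−276) = 1180 J.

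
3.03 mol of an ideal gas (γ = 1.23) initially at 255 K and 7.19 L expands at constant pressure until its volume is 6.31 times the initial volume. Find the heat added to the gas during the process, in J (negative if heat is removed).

P₁ = nRT₁/V₁ = 3.03×8.314×255/7.19 = 893 kPa.
Isobaric: P stays 893 kPa; V/T = const ⇒ T₂ = 1610 K, V₂ = 45.4 L.
W = PΔV = 893×(45.4−7.19) kPa·L = 34100 J.
ΔU = nCvΔT = 3.03×36.1×(1610−255) = 148000 J.
Q = ΔU + W = nCpΔT = 182000 J.

182000 J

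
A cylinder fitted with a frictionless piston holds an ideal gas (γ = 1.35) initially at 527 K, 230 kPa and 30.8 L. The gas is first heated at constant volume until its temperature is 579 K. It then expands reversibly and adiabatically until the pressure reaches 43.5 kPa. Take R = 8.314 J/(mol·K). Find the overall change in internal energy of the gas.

n = P₁V₁/(RT₁) = 230×30.8/(8.314×527) = 1.62 mol.
Step 1 — Isochoric: V stays 30.8 L; P/T = const ⇒ T₂ = 579 K, P₂ = 253 kPa.
W = 0 (no volume change).
ΔU = nCvΔT = 1.62×23.8×(579−527) = 2000 J.
Q = ΔU = 2000 J.
State after step 1: P = 253 kPa, V = 30.8 L, T = 579 K.
Step 2 — Adiabatic: T₂/T₁ = (P₂/P₁)^((γ−1)/γ) ⇒ T₂ = 579×(0.172)^0.259 = 367 K; V₂ = 113 L.
ΔU = nCvΔT = 1.62×23.8×(367−579) = -8140 J.
Q = 0 for an adiabatic process, so W = −ΔU = 8140 J.
Net over both steps: W = 8140 J, Q = 2000 J, ΔU = -6150 J.

-6150 J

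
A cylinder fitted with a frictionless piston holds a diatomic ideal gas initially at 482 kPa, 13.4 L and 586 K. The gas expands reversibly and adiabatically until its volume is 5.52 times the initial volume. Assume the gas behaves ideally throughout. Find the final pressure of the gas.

44.1 kPa

Adiabatic: TV^(γ−1) = const ⇒ T₂ = 586×(0.181)^0.400 = 296 K; PV^γ = const ⇒ P₂ = 44.1 kPa.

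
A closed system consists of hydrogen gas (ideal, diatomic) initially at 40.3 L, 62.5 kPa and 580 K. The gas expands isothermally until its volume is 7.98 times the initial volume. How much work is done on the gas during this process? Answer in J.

n = P₁V₁/(RT₁) = 62.5×40.3/(8.314×580) = 0.522 mol.
Isothermal: T stays 580 K; PV = const ⇒ V₂ = 322 L, P₂ = 7.83 kPa.
W = nRT ln(V₂/V₁) = 0.522×8.314×580×ln(7.98) = 5230 J.
Work done on the gas = −W_by = -5230 J.

-5230 J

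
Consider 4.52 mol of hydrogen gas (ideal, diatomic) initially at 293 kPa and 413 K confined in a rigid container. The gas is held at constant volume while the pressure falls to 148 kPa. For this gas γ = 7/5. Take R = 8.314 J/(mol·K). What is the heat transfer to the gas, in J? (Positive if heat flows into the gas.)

V₁ = nRT₁/P₁ = 4.52×8.314×413/293 = 53.0 L.
Isochoric: V stays 53.0 L; P/T = const ⇒ T₂ = 209 K, P₂ = 148 kPa.
W = 0 (no volume change).
ΔU = nCvΔT = 4.52×20.8×(209−413) = -19200 J.
Q = ΔU = -19200 J.

-19200 J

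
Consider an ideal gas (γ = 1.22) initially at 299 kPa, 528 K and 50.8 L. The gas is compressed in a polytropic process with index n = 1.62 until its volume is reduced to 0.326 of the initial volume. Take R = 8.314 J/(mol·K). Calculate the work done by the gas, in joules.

n = P₁V₁/(RT₁) = 299×50.8/(8.314×528) = 3.46 mol.
Polytropic n=1.62: T₂ = T₁(V₁/V₂)^(n−1) = 528×(3.07)^0.62 = 1060 K; P₂ = P₁(V₁/V₂)^n = 1840 kPa.
W = (P₁V₁−P₂V₂)/(n−1) = (299×50.8−1840×16.6)/0.62 = -24600 J.

-24600 J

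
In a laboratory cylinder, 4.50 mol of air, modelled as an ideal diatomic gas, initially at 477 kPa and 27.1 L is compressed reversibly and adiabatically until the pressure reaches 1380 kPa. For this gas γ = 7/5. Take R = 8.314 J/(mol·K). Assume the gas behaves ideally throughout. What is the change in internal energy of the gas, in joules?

11500 J

T₁ = P₁V₁/(nR) = 477×27.1/(4.50×8.314) = 346 K.
Adiabatic: T₂/T₁ = (P₂/P₁)^((γ−1)/γ) ⇒ T₂ = 346×(2.89)^0.286 = 468 K; V₂ = 12.7 L.
For an ideal gas ΔU = nCvΔT with Cv = (5/2)R = 20.8 J/(mol·K).
ΔU = 4.50×20.8×(468−346) = 11500 J.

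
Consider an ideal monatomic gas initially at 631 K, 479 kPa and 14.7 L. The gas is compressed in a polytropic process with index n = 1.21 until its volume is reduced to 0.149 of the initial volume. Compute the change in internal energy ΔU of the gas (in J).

n = P₁V₁/(RT₁) = 479×14.7/(8.314×631) = 1.34 mol.
Polytropic n=1.21: T₂ = T₁(V₁/V₂)^(n−1) = 631×(6.71)^0.21 = 941 K; P₂ = P₁(V₁/V₂)^n = 4790 kPa.
For an ideal gas ΔU = nCvΔT with Cv = (3/2)R = 12.5 J/(mol·K).
ΔU = 1.34×12.5×(941−631) = 5190 J.

5190 J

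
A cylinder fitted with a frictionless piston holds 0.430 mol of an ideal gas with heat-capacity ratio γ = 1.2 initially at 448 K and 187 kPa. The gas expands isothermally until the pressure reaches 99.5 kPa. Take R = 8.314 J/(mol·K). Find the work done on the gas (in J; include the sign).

-1010 J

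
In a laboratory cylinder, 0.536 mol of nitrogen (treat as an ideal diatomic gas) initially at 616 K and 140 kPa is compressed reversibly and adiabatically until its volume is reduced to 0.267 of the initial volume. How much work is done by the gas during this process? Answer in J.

-4780 J

V₁ = nRT₁/P₁ = 0.536×8.314×616/140 = 19.6 L.
Adiabatic: TV^(γ−1) = const ⇒ T₂ = 616×(3.75)^0.400 = 1040 K; PV^γ = const ⇒ P₂ = 889 kPa.
ΔU = nCvΔT = 0.536×20.8×(1040−616) = 4780 J.
Q = 0 for an adiabatic process, so W = −ΔU = -4780 J.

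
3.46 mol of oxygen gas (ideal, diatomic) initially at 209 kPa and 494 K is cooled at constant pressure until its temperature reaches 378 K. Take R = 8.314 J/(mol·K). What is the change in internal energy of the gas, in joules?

-8340 J

V₁ = nRT₁/P₁ = 3.46×8.314×494/209 = 68.0 L.
Isobaric: P stays 209 kPa; V/T = const ⇒ T₂ = 378 K, V₂ = 52.0 L.
For an ideal gas ΔU = nCvΔT with Cv = (5/2)R = 20.8 J/(mol·K).
ΔU = 3.46×20.8×(378−494) = -8340 J.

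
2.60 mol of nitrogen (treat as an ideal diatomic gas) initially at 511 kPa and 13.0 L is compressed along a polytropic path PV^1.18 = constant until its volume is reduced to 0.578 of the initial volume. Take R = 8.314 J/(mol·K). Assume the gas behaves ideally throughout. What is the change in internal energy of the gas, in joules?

T₁ = P₁V₁/(nR) = 511×13.0/(2.60×8.314) = 307 K.
Polytropic n=1.18: T₂ = T₁(V₁/V₂)^(n−1) = 307×(1.73)^0.18 = 339 K; P₂ = P₁(V₁/V₂)^n = 976 kPa.
For an ideal gas ΔU = nCvΔT with Cv = (5/2)R = 20.8 J/(mol·K).
ΔU = 2.60×20.8×(339−307) = 1720 J.

1720 J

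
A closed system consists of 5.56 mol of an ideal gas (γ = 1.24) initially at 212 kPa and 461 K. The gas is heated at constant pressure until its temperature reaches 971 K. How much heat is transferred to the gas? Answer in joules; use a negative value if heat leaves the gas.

V₁ = nRT₁/P₁ = 5.56×8.314×461/212 = 101 L.
Isobaric: P stays 212 kPa; V/T = const ⇒ T₂ = 971 K, V₂ = 212 L.
W = PΔV = 212×(212−101) kPa·L = 23600 J.
ΔU = nCvΔT = 5.56×34.6×(971−461) = 98200 J.
Q = ΔU + W = nCpΔT = 122000 J.

122000 J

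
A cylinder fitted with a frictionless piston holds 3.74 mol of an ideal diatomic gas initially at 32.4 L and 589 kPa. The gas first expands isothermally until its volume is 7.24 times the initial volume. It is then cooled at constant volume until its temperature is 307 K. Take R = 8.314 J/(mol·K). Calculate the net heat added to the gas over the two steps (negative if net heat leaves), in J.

T₁ = P₁V₁/(nR) = 589×32.4/(3.74×8.314) = 614 K.
Step 1 — Isothermal: T stays 614 K; PV = const ⇒ V₂ = 235 L, P₂ = 81.4 kPa.
ΔU = 0 (ideal gas, T constant).
W = nRT ln(V₂/V₁) = 3.74×8.314×614×ln(7.24) = 37800 J.
Q = ΔU + W = 37800 J.
State after step 1: P = 81.4 kPa, V = 235 L, T = 614 K.
Step 2 — Isochoric: V stays 235 L; P/T = const ⇒ T₂ = 307 K, P₂ = 40.7 kPa.
W = 0 (no volume change).
ΔU = nCvΔT = 3.74×20.8×(307−614) = -23800 J.
Q = ΔU = -23800 J.
Net over both steps: W = 37800 J, Q = 13900 J, ΔU = -23800 J.

13900 J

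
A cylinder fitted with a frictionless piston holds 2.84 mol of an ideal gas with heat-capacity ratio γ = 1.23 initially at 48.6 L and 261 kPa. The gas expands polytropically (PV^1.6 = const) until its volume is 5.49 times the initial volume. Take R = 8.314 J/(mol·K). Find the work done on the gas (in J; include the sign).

-13500 J

T₁ = P₁V₁/(nR) = 261×48.6/(2.84×8.314) = 537 K.
Polytropic n=1.6: T₂ = T₁(V₁/V₂)^(n−1) = 537×(0.182)^0.60 = 193 K; P₂ = P₁(V₁/V₂)^n = 17.1 kPa.
W = (P₁V₁−P₂V₂)/(n−1) = (261×48.6−17.1×267)/0.60 = 13500 J.
Work done on the gas = −W_by = -13500 J.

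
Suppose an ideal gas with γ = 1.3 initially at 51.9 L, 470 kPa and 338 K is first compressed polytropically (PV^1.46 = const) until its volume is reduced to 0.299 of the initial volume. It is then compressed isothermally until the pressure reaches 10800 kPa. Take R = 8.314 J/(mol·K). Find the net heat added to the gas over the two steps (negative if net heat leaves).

-37300 J

n = P₁V₁/(RT₁) = 470×51.9/(8.314×338) = 8.68 mol.
Step 1 — Polytropic n=1.46: T₂ = T₁(V₁/V₂)^(n−1) = 338×(3.34)^0.46 = 589 K; P₂ = P₁(V₁/V₂)^n = 2740 kPa.
W = (P₁V₁−P₂V₂)/(n−1) = (470×51.9−2740×15.5)/0.46 = -39400 J.
ΔU = nCvΔT = 8.68×27.7×(589−338) = 60400 J.
Q = ΔU + W = 21000 J.
State after step 1: P = 2740 kPa, V = 15.5 L, T = 589 K.
Step 2 — Isothermal: T stays 589 K; PV = const ⇒ V₂ = 3.94 L, P₂ = 10800 kPa.
ΔU = 0 (ideal gas, T constant).
W = nRT ln(V₂/V₁) = 8.68×8.314×589×ln(0.254) = -58300 J.
Q = ΔU + W = -58300 J.
Net over both steps: W = -97700 J, Q = -37300 J, ΔU = 60400 J.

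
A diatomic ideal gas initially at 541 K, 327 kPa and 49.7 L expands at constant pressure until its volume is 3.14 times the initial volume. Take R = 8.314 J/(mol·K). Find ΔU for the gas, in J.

86900 J

n = P₁V₁/(RT₁) = 327×49.7/(8.314×541) = 3.61 mol.
Isobaric: P stays 327 kPa; V/T = const ⇒ T₂ = 1700 K, V₂ = 156 L.
For an ideal gas ΔU = nCvΔT with Cv = (5/2)R = 20.8 J/(mol·K).
ΔU = 3.61×20.8×(1700−541) = 86900 J.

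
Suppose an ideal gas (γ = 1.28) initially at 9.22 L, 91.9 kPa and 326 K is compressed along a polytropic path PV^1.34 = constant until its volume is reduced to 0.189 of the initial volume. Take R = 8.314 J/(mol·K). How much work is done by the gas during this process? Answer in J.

n = P₁V₁/(RT₁) = 91.9×9.22/(8.314×326) = 0.313 mol.
Polytropic n=1.34: T₂ = T₁(V₁/V₂)^(n−1) = 326×(5.29)^0.34 = 574 K; P₂ = P₁(V₁/V₂)^n = 857 kPa.
W = (P₁V₁−P₂V₂)/(n−1) = (91.9×9.22−857×1.74)/0.34 = -1900 J.

-1900 J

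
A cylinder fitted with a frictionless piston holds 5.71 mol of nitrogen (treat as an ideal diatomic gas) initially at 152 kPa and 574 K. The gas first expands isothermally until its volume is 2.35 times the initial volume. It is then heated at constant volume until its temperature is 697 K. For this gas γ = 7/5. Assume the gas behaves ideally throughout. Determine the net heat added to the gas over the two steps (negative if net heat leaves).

37900 J

V₁ = nRT₁/P₁ = 5.71×8.314×574/152 = 179 L.
Step 1 — Isothermal: T stays 574 K; PV = const ⇒ V₂ = 421 L, P₂ = 64.7 kPa.
ΔU = 0 (ideal gas, T constant).
W = nRT ln(V₂/V₁) = 5.71×8.314×574×ln(2.35) = 23300 J.
Q = ΔU + W = 23300 J.
State after step 1: P = 64.7 kPa, V = 421 L, T = 574 K.
Step 2 — Isochoric: V stays 421 L; P/T = const ⇒ T₂ = 697 K, P₂ = 78.5 kPa.
W = 0 (no volume change).
ΔU = nCvΔT = 5.71×20.8×(697−574) = 14600 J.
Q = ΔU = 14600 J.
Net over both steps: W = 23300 J, Q = 37900 J, ΔU = 14600 J.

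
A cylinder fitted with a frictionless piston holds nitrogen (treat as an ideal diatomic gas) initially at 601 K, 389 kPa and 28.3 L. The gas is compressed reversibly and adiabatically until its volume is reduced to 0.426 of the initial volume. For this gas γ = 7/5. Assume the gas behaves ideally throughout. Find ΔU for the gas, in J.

n = P₁V₁/(RT₁) = 389×28.3/(8.314×601) = 2.20 mol.
Adiabatic: TV^(γ−1) = const ⇒ T₂ = 601×(2.35)^0.400 = 845 K; PV^γ = const ⇒ P₂ = 1280 kPa.
For an ideal gas ΔU = nCvΔT with Cv = (5/2)R = 20.8 J/(mol·K).
ΔU = 2.20×20.8×(845−601) = 11200 J.

11200 J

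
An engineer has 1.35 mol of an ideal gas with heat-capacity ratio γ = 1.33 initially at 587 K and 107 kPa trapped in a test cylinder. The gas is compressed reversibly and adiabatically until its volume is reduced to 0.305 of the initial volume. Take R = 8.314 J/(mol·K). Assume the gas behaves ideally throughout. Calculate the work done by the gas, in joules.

-9580 J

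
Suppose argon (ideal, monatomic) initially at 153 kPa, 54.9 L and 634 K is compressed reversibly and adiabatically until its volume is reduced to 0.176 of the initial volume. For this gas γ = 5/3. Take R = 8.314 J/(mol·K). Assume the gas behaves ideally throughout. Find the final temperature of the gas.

2020 K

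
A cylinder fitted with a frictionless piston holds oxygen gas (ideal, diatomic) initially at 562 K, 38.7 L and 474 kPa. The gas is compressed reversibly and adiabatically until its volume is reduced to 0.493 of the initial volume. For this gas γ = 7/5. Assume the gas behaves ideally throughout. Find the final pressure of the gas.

Adiabatic: TV^(γ−1) = const ⇒ T₂ = 562×(2.03)^0.400 = 746 K; PV^γ = const ⇒ P₂ = 1280 kPa.

1280 kPa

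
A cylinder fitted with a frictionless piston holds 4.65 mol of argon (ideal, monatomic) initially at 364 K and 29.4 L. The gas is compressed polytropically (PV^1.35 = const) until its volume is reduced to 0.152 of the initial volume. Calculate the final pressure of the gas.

6090 kPa

P₁ = nRT₁/V₁ = 4.65×8.314×364/29.4 = 479 kPa.
Polytropic n=1.35: T₂ = T₁(V₁/V₂)^(n−1) = 364×(6.58)^0.35 = 704 K; P₂ = P₁(V₁/V₂)^n = 6090 kPa.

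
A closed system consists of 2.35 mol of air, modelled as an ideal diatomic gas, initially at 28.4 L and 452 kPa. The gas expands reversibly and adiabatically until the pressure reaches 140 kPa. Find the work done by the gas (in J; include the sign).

9130 J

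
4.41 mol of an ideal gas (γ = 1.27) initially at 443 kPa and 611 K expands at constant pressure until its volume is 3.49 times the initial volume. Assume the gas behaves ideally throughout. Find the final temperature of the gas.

V₁ = nRT₁/P₁ = 4.41×8.314×611/443 = 50.6 L.
Isobaric: P stays 443 kPa; V/T = const ⇒ T₂ = 2130 K, V₂ = 176 L.

2130 K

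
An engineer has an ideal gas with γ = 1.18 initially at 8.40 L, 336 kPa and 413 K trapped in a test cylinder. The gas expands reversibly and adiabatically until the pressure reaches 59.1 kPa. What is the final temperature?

Adiabatic: T₂/T₁ = (P₂/P₁)^((γ−1)/γ) ⇒ T₂ = 413×(0.176)^0.153 = 317 K; V₂ = 36.6 L.

317 K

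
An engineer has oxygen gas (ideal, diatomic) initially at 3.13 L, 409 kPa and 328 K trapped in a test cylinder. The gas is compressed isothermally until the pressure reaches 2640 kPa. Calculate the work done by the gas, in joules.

n = P₁V₁/(RT₁) = 409×3.13/(8.314×328) = 0.469 mol.
Isothermal: T stays 328 K; PV = const ⇒ V₂ = 0.485 L, P₂ = 2640 kPa.
W = nRT ln(V₂/V₁) = 0.469×8.314×328×ln(0.155) = -2390 J.

-2390 J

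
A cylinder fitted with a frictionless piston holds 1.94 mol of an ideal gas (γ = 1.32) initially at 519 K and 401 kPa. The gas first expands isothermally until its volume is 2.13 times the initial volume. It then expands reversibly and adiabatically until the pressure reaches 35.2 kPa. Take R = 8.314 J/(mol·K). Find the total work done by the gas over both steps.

V₁ = nRT₁/P₁ = 1.94×8.314×519/401 = 20.9 L.
Step 1 — Isothermal: T stays 519 K; PV = const ⇒ V₂ = 44.5 L, P₂ = 188 kPa.
ΔU = 0 (ideal gas, T constant).
W = nRT ln(V₂/V₁) = 1.94×8.314×519×ln(2.13) = 6330 J.
Q = ΔU + W = 6330 J.
State after step 1: P = 188 kPa, V = 44.5 L, T = 519 K.
Step 2 — Adiabatic: T₂/T₁ = (P₂/P₁)^((γ−1)/γ) ⇒ T₂ = 519×(0.187)^0.242 = 346 K; V₂ = 158 L.
ΔU = nCvΔT = 1.94×26.0×(346−519) = -8740 J.
Q = 0 for an adiabatic process, so W = −ΔU = 8740 J.
Net over both steps: W = 15100 J, Q = 6330 J, ΔU = -8740 J.

15100 J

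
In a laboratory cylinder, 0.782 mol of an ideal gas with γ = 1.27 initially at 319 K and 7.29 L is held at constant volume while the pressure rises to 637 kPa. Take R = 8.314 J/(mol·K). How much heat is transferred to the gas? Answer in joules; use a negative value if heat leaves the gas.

9520 J

P₁ = nRT₁/V₁ = 0.782×8.314×319/7.29 = 284 kPa.
Isochoric: V stays 7.29 L; P/T = const ⇒ T₂ = 714 K, P₂ = 637 kPa.
W = 0 (no volume change).
ΔU = nCvΔT = 0.782×30.8×(714−319) = 9520 J.
Q = ΔU = 9520 J.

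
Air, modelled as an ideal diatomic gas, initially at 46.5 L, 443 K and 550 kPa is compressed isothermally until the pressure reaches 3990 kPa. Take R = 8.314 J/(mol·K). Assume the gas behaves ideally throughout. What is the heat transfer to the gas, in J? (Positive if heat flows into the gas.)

n = P₁V₁/(RT₁) = 550×46.5/(8.314×443) = 6.94 mol.
Isothermal: T stays 443 K; PV = const ⇒ V₂ = 6.41 L, P₂ = 3990 kPa.
ΔU = 0 (ideal gas, T constant).
W = nRT ln(V₂/V₁) = 6.94×8.314×443×ln(0.138) = -50700 J.
Q = ΔU + W = -50700 J.

-50700 J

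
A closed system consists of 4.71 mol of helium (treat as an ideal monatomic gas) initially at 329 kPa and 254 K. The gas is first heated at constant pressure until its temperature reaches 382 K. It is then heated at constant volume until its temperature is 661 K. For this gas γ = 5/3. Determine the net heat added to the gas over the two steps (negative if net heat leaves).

V₁ = nRT₁/P₁ = 4.71×8.314×254/329 = 30.2 L.
Step 1 — Isobaric: P stays 329 kPa; V/T = const ⇒ T₂ = 382 K, V₂ = 45.5 L.
W = PΔV = 329×(45.5−30.2) kPa·L = 5010 J.
ΔU = nCvΔT = 4.71×12.5×(382−254) = 7520 J.
Q = ΔU + W = nCpΔT = 12500 J.
State after step 1: P = 329 kPa, V = 45.5 L, T = 382 K.
Step 2 — Isochoric: V stays 45.5 L; P/T = const ⇒ T₂ = 661 K, P₂ = 569 kPa.
W = 0 (no volume change).
ΔU = nCvΔT = 4.71×12.5×(661−382) = 16400 J.
Q = ΔU = 16400 J.
Net over both steps: W = 5010 J, Q = 28900 J, ΔU = 23900 J.

28900 J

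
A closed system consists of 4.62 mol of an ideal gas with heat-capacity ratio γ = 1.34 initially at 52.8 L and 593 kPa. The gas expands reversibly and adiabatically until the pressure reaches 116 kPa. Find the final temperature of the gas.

539 K

T₁ = P₁V₁/(nR) = 593×52.8/(4.62×8.314) = 815 K.
Adiabatic: T₂/T₁ = (P₂/P₁)^((γ−1)/γ) ⇒ T₂ = 815×(0.196)^0.254 = 539 K; V₂ = 178 L.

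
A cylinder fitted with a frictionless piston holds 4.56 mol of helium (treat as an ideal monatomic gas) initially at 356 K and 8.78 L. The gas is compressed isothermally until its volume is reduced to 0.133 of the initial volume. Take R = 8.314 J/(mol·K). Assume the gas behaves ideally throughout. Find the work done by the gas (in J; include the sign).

P₁ = nRT₁/V₁ = 4.56×8.314×356/8.78 = 1540 kPa.
Isothermal: T stays 356 K; PV = const ⇒ V₂ = 1.17 L, P₂ = 11600 kPa.
W = nRT ln(V₂/V₁) = 4.56×8.314×356×ln(0.133) = -27200 J.

-27200 J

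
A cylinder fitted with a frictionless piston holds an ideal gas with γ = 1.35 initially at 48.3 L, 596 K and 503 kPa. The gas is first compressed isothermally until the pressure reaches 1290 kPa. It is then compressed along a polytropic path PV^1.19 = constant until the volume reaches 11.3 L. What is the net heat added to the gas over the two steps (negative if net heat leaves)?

-28800 J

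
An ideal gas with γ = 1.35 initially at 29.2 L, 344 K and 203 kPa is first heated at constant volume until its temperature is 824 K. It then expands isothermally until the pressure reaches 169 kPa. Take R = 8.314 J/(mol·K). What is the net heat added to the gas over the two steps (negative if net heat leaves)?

38600 J

n = P₁V₁/(RT₁) = 203×29.2/(8.314×344) = 2.07 mol.
Step 1 — Isochoric: V stays 29.2 L; P/T = const ⇒ T₂ = 824 K, P₂ = 486 kPa.
W = 0 (no volume change).
ΔU = nCvΔT = 2.07×23.8×(824−344) = 23600 J.
Q = ΔU = 23600 J.
State after step 1: P = 486 kPa, V = 29.2 L, T = 824 K.
Step 2 — Isothermal: T stays 824 K; PV = const ⇒ V₂ = 84.0 L, P₂ = 169 kPa.
ΔU = 0 (ideal gas, T constant).
W = nRT ln(V₂/V₁) = 2.07×8.314×824×ln(2.88) = 15000 J.
Q = ΔU + W = 15000 J.
Net over both steps: W = 15000 J, Q = 38600 J, ΔU = 23600 J.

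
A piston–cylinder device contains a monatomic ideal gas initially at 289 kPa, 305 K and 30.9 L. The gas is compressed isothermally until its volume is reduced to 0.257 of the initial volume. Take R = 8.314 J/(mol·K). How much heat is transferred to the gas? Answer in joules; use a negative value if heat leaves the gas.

-12100 J

n = P₁V₁/(RT₁) = 289×30.9/(8.314×305) = 3.52 mol.
Isothermal: T stays 305 K; PV = const ⇒ V₂ = 7.94 L, P₂ = 1120 kPa.
ΔU = 0 (ideal gas, T constant).
W = nRT ln(V₂/V₁) = 3.52×8.314×305×ln(0.257) = -12100 J.
Q = ΔU + W = -12100 J.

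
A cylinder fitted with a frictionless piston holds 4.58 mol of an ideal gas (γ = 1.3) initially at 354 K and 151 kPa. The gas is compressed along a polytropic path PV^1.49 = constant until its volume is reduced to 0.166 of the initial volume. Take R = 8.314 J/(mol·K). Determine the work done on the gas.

38800 J

V₁ = nRT₁/P₁ = 4.58×8.314×354/151 = 89.3 L.
Polytropic n=1.49: T₂ = T₁(V₁/V₂)^(n−1) = 354×(6.02)^0.49 = 853 K; P₂ = P₁(V₁/V₂)^n = 2190 kPa.
W = (P₁V₁−P₂V₂)/(n−1) = (151×89.3−2190×14.8)/0.49 = -38800 J.
Work done on the gas = −W_by = 38800 J.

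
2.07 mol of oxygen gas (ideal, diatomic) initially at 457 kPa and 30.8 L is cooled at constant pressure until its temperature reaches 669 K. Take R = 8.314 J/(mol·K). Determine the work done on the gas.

2560 J

T₁ = P₁V₁/(nR) = 457×30.8/(2.07×8.314) = 818 K.
Isobaric: P stays 457 kPa; V/T = const ⇒ T₂ = 669 K, V₂ = 25.2 L.
W = PΔV = 457×(25.2−30.8) kPa·L = -2560 J.
Work done on the gas = −W_by = 2560 J.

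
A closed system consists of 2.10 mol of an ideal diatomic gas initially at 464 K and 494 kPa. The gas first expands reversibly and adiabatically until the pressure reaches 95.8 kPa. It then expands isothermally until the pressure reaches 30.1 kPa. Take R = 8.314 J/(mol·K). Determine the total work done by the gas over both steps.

V₁ = nRT₁/P₁ = 2.10×8.314×464/494 = 16.4 L.
Step 1 — Adiabatic: T₂/T₁ = (P₂/P₁)^((γ−1)/γ) ⇒ T₂ = 464×(0.194)^0.286 = 290 K; V₂ = 52.9 L.
ΔU = nCvΔT = 2.10×20.8×(290−464) = -7580 J.
Q = 0 for an adiabatic process, so W = −ΔU = 7580 J.
State after step 1: P = 95.8 kPa, V = 52.9 L, T = 290 K.
Step 2 — Isothermal: T stays 290 K; PV = const ⇒ V₂ = 168 L, P₂ = 30.1 kPa.
ΔU = 0 (ideal gas, T constant).
W = nRT ln(V₂/V₁) = 2.10×8.314×290×ln(3.18) = 5870 J.
Q = ΔU + W = 5870 J.
Net over both steps: W = 13400 J, Q = 5870 J, ΔU = -7580 J.

13400 J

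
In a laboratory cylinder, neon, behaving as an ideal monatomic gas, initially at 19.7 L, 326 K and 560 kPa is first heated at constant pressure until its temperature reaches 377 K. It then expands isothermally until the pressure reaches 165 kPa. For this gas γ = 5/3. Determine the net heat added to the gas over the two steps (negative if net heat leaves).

19900 J

n = P₁V₁/(RT₁) = 560×19.7/(8.314×326) = 4.07 mol.
Step 1 — Isobaric: P stays 560 kPa; V/T = const ⇒ T₂ = 377 K, V₂ = 22.8 L.
W = PΔV = 560×(22.8−19.7) kPa·L = 1730 J.
ΔU = nCvΔT = 4.07×12.5×(377−326) = 2590 J.
Q = ΔU + W = nCpΔT = 4310 J.
State after step 1: P = 560 kPa, V = 22.8 L, T = 377 K.
Step 2 — Isothermal: T stays 377 K; PV = const ⇒ V₂ = 77.3 L, P₂ = 165 kPa.
ΔU = 0 (ideal gas, T constant).
W = nRT ln(V₂/V₁) = 4.07×8.314×377×ln(3.39) = 15600 J.
Q = ΔU + W = 15600 J.
Net over both steps: W = 17300 J, Q = 19900 J, ΔU = 2590 J.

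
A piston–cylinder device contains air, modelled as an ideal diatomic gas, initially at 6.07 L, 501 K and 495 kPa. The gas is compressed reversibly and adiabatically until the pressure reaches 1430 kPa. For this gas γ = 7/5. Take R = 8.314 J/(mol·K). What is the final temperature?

678 K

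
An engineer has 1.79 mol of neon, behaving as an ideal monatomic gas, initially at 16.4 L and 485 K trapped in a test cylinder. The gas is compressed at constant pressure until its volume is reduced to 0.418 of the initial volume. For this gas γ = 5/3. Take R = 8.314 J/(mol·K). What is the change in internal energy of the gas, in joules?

-6300 J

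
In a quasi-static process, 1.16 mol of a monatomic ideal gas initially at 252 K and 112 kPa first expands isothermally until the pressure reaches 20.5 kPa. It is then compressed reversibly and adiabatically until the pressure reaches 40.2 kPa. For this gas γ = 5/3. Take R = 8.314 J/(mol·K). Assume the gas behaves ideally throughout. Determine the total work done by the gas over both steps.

V₁ = nRT₁/P₁ = 1.16×8.314×252/112 = 21.7 L.
Step 1 — Isothermal: T stays 252 K; PV = const ⇒ V₂ = 119 L, P₂ = 20.5 kPa.
ΔU = 0 (ideal gas, T constant).
W = nRT ln(V₂/V₁) = 1.16×8.314×252×ln(5.46) = 4130 J.
Q = ΔU + W = 4130 J.
State after step 1: P = 20.5 kPa, V = 119 L, T = 252 K.
Step 2 — Adiabatic: T₂/T₁ = (P₂/P₁)^((γ−1)/γ) ⇒ T₂ = 252×(1.96)^0.400 = 330 K; V₂ = 79.1 L.
ΔU = nCvΔT = 1.16×12.5×(330−252) = 1130 J.
Q = 0 for an adiabatic process, so W = −ΔU = -1130 J.
Net over both steps: W = 3000 J, Q = 4130 J, ΔU = 1130 J.

3000 J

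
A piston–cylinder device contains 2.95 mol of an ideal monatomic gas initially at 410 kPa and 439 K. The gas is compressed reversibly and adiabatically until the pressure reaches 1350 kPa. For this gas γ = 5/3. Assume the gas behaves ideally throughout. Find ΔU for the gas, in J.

9860 J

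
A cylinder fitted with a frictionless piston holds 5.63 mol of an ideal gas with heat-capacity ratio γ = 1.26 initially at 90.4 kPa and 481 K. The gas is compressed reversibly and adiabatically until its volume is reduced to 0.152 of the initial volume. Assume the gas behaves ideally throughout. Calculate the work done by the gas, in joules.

V₁ = nRT₁/P₁ = 5.63×8.314×481/90.4 = 249 L.
Adiabatic: TV^(γ−1) = const ⇒ T₂ = 481×(6.58)^0.260 = 785 K; PV^γ = const ⇒ P₂ = 971 kPa.
ΔU = nCvΔT = 5.63×32.0×(785−481) = 54700 J.
Q = 0 for an adiabatic process, so W = −ΔU = -54700 J.

-54700 J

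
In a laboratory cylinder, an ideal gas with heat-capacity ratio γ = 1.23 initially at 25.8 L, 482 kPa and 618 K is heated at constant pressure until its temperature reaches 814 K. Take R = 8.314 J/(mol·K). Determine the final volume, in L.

34.0 L

Isobaric: P stays 482 kPa; V/T = const ⇒ T₂ = 814 K, V₂ = 34.0 L.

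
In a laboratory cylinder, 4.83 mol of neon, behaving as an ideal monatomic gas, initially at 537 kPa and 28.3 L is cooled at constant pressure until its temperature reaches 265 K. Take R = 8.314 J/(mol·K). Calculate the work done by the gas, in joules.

T₁ = P₁V₁/(nR) = 537×28.3/(4.83×8.314) = 378 K.
Isobaric: P stays 537 kPa; V/T = const ⇒ T₂ = 265 K, V₂ = 19.8 L.
W = PΔV = 537×(19.8−28.3) kPa·L = -4560 J.

-4560 J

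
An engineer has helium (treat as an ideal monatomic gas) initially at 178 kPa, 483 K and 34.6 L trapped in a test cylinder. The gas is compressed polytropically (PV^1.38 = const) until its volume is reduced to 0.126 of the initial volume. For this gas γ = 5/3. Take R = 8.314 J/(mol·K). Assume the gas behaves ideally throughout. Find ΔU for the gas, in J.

11100 J

n = P₁V₁/(RT₁) = 178×34.6/(8.314×483) = 1.53 mol.
Polytropic n=1.38: T₂ = T₁(V₁/V₂)^(n−1) = 483×(7.94)^0.38 = 1060 K; P₂ = P₁(V₁/V₂)^n = 3100 kPa.
For an ideal gas ΔU = nCvΔT with Cv = (3/2)R = 12.5 J/(mol·K).
ΔU = 1.53×12.5×(1060−483) = 11100 J.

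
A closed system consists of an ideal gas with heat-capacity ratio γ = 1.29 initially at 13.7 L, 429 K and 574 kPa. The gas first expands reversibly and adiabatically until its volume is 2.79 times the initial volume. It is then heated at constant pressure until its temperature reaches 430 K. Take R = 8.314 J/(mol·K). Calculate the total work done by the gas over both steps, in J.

n = P₁V₁/(RT₁) = 574×13.7/(8.314×429) = 2.20 mol.
Step 1 — Adiabatic: TV^(γ−1) = const ⇒ T₂ = 429×(0.358)^0.290 = 319 K; PV^γ = const ⇒ P₂ = 153 kPa.
ΔU = nCvΔT = 2.20×28.7×(319−429) = -6980 J.
Q = 0 for an adiabatic process, so W = −ΔU = 6980 J.
State after step 1: P = 153 kPa, V = 38.2 L, T = 319 K.
Step 2 — Isobaric: P stays 153 kPa; V/T = const ⇒ T₂ = 430 K, V₂ = 51.6 L.
W = PΔV = 153×(51.6−38.2) kPa·L = 2040 J.
ΔU = nCvΔT = 2.20×28.7×(430−319) = 7040 J.
Q = ΔU + W = nCpΔT = 9080 J.
Net over both steps: W = 9020 J, Q = 9080 J, ΔU = 63.2 J.

9020 J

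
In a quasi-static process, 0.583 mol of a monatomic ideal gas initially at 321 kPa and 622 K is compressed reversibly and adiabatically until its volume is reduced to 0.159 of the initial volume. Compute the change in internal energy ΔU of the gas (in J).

V₁ = nRT₁/P₁ = 0.583×8.314×622/321 = 9.39 L.
Adiabatic: TV^(γ−1) = const ⇒ T₂ = 622×(6.29)^0.667 = 2120 K; PV^γ = const ⇒ P₂ = 6880 kPa.
For an ideal gas ΔU = nCvΔT with Cv = (3/2)R = 12.5 J/(mol·K).
ΔU = 0.583×12.5×(2120−622) = 10900 J.

10900 J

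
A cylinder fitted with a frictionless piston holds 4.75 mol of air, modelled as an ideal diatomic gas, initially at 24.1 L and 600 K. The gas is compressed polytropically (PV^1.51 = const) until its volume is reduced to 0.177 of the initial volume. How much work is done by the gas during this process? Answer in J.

P₁ = nRT₁/V₁ = 4.75×8.314×600/24.1 = 983 kPa.
Polytropic n=1.51: T₂ = T₁(V₁/V₂)^(n−1) = 600×(5.65)^0.51 = 1450 K; P₂ = P₁(V₁/V₂)^n = 13400 kPa.
W = (P₁V₁−P₂V₂)/(n−1) = (983×24.1−13400×4.27)/0.51 = -65900 J.

-65900 J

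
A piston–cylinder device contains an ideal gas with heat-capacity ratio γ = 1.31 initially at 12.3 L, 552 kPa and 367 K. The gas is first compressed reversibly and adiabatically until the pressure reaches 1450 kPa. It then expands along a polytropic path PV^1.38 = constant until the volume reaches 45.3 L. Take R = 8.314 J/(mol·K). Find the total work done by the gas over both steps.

6490 J

n = P₁V₁/(RT₁) = 552×12.3/(8.314×367) = 2.23 mol.
Step 1 — Adiabatic: T₂/T₁ = (P₂/P₁)^((γ−1)/γ) ⇒ T₂ = 367×(2.63)^0.237 = 461 K; V₂ = 5.88 L.
ΔU = nCvΔT = 2.23×26.8×(461−367) = 5620 J.
Q = 0 for an adiabatic process, so W = −ΔU = -5620 J.
State after step 1: P = 1450 kPa, V = 5.88 L, T = 461 K.
Step 2 — Polytropic n=1.38: T₂ = T₁(V₁/V₂)^(n−1) = 461×(0.130)^0.38 = 212 K; P₂ = P₁(V₁/V₂)^n = 86.7 kPa.
W = (P₁V₁−P₂V₂)/(n−1) = (1450×5.88−86.7×45.3)/0.38 = 12100 J.
ΔU = nCvΔT = 2.23×26.8×(212−461) = -14900 J.
Q = ΔU + W = -2740 J.
Net over both steps: W = 6490 J, Q = -2740 J, ΔU = -9230 J.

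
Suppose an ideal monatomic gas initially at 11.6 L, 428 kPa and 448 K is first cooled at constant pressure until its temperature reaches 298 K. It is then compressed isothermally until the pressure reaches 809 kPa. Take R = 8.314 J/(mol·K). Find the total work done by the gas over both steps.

-3760 J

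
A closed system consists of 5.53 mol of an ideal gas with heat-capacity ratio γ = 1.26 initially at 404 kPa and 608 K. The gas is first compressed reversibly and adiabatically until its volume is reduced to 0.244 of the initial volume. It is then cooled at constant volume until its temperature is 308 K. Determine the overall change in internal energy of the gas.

V₁ = nRT₁/P₁ = 5.53×8.314×608/404 = 69.2 L.
Step 1 — Adiabatic: TV^(γ−1) = const ⇒ T₂ = 608×(4.10)^0.260 = 877 K; PV^γ = const ⇒ P₂ = 2390 kPa.
ΔU = nCvΔT = 5.53×32.0×(877−608) = 47600 J.
Q = 0 for an adiabatic process, so W = −ΔU = -47600 J.
State after step 1: P = 2390 kPa, V = 16.9 L, T = 877 K.
Step 2 — Isochoric: V stays 16.9 L; P/T = const ⇒ T₂ = 308 K, P₂ = 839 kPa.
W = 0 (no volume change).
ΔU = nCvΔT = 5.53×32.0×(308−877) = -101000 J.
Q = ΔU = -101000 J.
Net over both steps: W = -47600 J, Q = -101000 J, ΔU = -53000 J.

-53000 J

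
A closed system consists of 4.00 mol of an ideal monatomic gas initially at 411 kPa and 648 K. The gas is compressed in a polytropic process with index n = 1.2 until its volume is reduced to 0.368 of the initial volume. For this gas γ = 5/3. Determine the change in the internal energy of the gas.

7150 J

V₁ = nRT₁/P₁ = 4.00×8.314×648/411 = 52.4 L.
Polytropic n=1.2: T₂ = T₁(V₁/V₂)^(n−1) = 648×(2.72)^0.20 = 791 K; P₂ = P₁(V₁/V₂)^n = 1360 kPa.
For an ideal gas ΔU = nCvΔT with Cv = (3/2)R = 12.5 J/(mol·K).
ΔU = 4.00×12.5×(791−648) = 7150 J.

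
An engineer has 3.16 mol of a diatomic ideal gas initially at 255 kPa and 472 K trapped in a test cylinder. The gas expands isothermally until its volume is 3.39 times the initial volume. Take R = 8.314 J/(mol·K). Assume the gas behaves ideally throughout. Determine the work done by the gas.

V₁ = nRT₁/P₁ = 3.16×8.314×472/255 = 48.6 L.
Isothermal: T stays 472 K; PV = const ⇒ V₂ = 165 L, P₂ = 75.2 kPa.
W = nRT ln(V₂/V₁) = 3.16×8.314×472×ln(3.39) = 15100 J.

15100 J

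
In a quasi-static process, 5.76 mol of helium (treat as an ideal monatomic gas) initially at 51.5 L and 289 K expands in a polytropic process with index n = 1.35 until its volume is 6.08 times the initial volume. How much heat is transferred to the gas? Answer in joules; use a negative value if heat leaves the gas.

8800 J

P₁ = nRT₁/V₁ = 5.76×8.314×289/51.5 = 269 kPa.
Polytropic n=1.35: T₂ = T₁(V₁/V₂)^(n−1) = 289×(0.164)^0.35 = 154 K; P₂ = P₁(V₁/V₂)^n = 23.5 kPa.
W = (P₁V₁−P₂V₂)/(n−1) = (269×51.5−23.5×313)/0.35 = 18500 J.
ΔU = nCvΔT = 5.76×12.5×(154−289) = -9720 J.
Q = ΔU + W = 8800 J.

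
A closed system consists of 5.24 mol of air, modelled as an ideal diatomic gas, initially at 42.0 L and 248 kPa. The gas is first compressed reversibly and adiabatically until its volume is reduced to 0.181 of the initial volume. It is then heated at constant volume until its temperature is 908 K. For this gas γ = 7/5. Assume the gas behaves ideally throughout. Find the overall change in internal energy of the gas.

T₁ = P₁V₁/(nR) = 248×42.0/(5.24×8.314) = 239 K.
Step 1 — Adiabatic: TV^(γ−1) = const ⇒ T₂ = 239×(5.52)^0.400 = 474 K; PV^γ = const ⇒ P₂ = 2710 kPa.
ΔU = nCvΔT = 5.24×20.8×(474−239) = 25600 J.
Q = 0 for an adiabatic process, so W = −ΔU = -25600 J.
State after step 1: P = 2710 kPa, V = 7.60 L, T = 474 K.
Step 2 — Isochoric: V stays 7.60 L; P/T = const ⇒ T₂ = 908 K, P₂ = 5200 kPa.
W = 0 (no volume change).
ΔU = nCvΔT = 5.24×20.8×(908−474) = 47300 J.
Q = ΔU = 47300 J.
Net over both steps: W = -25600 J, Q = 47300 J, ΔU = 72900 J.

72900 J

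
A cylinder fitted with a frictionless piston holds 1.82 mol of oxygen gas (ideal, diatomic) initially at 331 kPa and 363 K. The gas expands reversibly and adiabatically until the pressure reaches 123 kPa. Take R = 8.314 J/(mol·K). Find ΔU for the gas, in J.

-3380 J

V₁ = nRT₁/P₁ = 1.82×8.314×363/331 = 16.6 L.
Adiabatic: T₂/T₁ = (P₂/P₁)^((γ−1)/γ) ⇒ T₂ = 363×(0.372)^0.286 = 274 K; V₂ = 33.7 L.
For an ideal gas ΔU = nCvΔT with Cv = (5/2)R = 20.8 J/(mol·K).
ΔU = 1.82×20.8×(274−363) = -3380 J.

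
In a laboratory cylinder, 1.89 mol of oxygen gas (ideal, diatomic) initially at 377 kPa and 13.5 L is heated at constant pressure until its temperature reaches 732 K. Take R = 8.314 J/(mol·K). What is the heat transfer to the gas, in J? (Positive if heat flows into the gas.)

22400 J

T₁ = P₁V₁/(nR) = 377×13.5/(1.89×8.314) = 324 K.
Isobaric: P stays 377 kPa; V/T = const ⇒ T₂ = 732 K, V₂ = 30.5 L.
W = PΔV = 377×(30.5−13.5) kPa·L = 6410 J.
ΔU = nCvΔT = 1.89×20.8×(732−324) = 16000 J.
Q = ΔU + W = nCpΔT = 22400 J.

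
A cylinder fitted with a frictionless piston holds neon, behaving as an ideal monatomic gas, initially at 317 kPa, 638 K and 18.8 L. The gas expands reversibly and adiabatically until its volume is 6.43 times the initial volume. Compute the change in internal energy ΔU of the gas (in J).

-6350 J

n = P₁V₁/(RT₁) = 317×18.8/(8.314×638) = 1.12 mol.
Adiabatic: TV^(γ−1) = const ⇒ T₂ = 638×(0.156)^0.667 = 185 K; PV^γ = const ⇒ P₂ = 14.3 kPa.
For an ideal gas ΔU = nCvΔT with Cv = (3/2)R = 12.5 J/(mol·K).
ΔU = 1.12×12.5×(185−638) = -6350 J.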